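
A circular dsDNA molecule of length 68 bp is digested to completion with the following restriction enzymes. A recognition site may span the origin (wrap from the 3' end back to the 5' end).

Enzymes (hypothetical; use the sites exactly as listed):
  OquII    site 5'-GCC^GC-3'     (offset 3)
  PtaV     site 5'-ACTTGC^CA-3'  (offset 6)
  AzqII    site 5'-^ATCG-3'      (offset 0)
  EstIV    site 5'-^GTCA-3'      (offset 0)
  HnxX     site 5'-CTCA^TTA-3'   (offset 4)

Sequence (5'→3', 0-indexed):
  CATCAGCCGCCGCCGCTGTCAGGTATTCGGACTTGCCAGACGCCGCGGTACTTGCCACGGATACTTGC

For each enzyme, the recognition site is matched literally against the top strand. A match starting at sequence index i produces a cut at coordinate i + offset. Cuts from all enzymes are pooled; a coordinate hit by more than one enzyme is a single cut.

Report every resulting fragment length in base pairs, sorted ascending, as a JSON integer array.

[3,3,3,8,8,11,13,19]

Site scan:
  OquII GCCGC/3: at [5, 8, 11, 41] ⇒ [8, 11, 14, 44]
  PtaV ACTTGCCA/6: at [30, 49, 62] ⇒ [0, 36, 55]
  AzqII (ATCG, off=0): no sites
  EstIV GTCA/0: at [17] ⇒ [17]
  HnxX (CTCATTA, off=4): no sites

Pooled cuts: [0, 8, 11, 14, 17, 36, 44, 55]

Fragments:
  0→8: 8 bp
  8→11: 3 bp
  11→14: 3 bp
  14→17: 3 bp
  17→36: 19 bp
  36→44: 8 bp
  44→55: 11 bp
  55→0 (wrap): 68-55+0 = 13 bp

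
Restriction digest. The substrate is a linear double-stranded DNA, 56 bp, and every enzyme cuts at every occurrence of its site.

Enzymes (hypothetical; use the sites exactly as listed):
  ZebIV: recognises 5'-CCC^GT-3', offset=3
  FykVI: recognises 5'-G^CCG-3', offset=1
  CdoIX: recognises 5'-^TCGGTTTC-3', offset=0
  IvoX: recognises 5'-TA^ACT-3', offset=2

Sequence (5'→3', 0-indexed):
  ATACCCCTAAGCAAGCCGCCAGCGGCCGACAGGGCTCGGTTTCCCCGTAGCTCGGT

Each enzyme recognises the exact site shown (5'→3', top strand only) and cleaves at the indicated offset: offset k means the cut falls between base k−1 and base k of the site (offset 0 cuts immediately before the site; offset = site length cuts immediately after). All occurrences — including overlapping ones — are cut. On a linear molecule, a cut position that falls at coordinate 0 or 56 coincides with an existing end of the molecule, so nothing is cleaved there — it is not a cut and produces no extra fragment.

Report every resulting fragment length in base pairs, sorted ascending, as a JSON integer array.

[10,10,10,11,15]

Site scan:
  ZebIV (CCCGT, off=3): starts [43] → cuts [46]
  FykVI (GCCG, off=1): starts [14, 24] → cuts [15, 25]
  CdoIX (TCGGTTTC, off=0): starts [35] → cuts [35]
  IvoX (TAACT, off=2): no sites

Pooled cuts: [15, 25, 35, 46]

Fragment lengths:
  [0,15): 15 bp
  [15,25): 10 bp
  [25,35): 10 bp
  [35,46): 11 bp
  [46,56): 10 bp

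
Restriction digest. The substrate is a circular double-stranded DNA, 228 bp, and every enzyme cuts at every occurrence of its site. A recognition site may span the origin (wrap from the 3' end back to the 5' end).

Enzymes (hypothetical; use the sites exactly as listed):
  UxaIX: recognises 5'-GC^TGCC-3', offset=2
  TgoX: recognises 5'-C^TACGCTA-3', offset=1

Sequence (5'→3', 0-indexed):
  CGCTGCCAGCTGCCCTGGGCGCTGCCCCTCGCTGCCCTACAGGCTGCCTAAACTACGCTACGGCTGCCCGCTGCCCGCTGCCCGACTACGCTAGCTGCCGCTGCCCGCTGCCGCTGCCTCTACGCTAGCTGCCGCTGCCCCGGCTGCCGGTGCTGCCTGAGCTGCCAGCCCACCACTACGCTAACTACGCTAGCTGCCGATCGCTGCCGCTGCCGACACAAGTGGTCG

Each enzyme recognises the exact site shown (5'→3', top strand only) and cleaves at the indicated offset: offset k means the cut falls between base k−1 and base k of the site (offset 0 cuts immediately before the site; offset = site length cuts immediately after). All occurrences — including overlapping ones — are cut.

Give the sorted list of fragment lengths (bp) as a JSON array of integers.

Scan for sites:
  UxaIX GCTGCC/2: at [1, 8, 20, 30, 42, 62, 69, 76, 93, 99, 106, 112, 127, 133, 142, 151, 160, 192, 202, 208] ⇒ [3, 10, 22, 32, 44, 64, 71, 78, 95, 101, 108, 114, 129, 135, 144, 153, 162, 194, 204, 210]
  TgoX CTACGCTA/1: at [52, 85, 119, 175, 184] ⇒ [53, 86, 120, 176, 185]

All cut coordinates (distinct, sorted): [3, 10, 22, 32, 44, 53, 64, 71, 78, 86, 95, 101, 108, 114, 120, 129, 135, 144, 153, 162, 176, 185, 194, 204, 210]

Fragments:
  3→10: 7 bp
  10→22: 12 bp
  22→32: 10 bp
  32→44: 12 bp
  44→53: 9 bp
  53→64: 11 bp
  64→71: 7 bp
  71→78: 7 bp
  78→86: 8 bp
  86→95: 9 bp
  95→101: 6 bp
  101→108: 7 bp
  108→114: 6 bp
  114→120: 6 bp
  120→129: 9 bp
  129→135: 6 bp
  135→144: 9 bp
  144→153: 9 bp
  153→162: 9 bp
  162→176: 14 bp
  176→185: 9 bp
  185→194: 9 bp
  194→204: 10 bp
  204→210: 6 bp
  210→3 (wrap): 228-210+3 = 21 bp

[6,6,6,6,6,7,7,7,7,8,9,9,9,9,9,9,9,9,10,10,11,12,12,14,21]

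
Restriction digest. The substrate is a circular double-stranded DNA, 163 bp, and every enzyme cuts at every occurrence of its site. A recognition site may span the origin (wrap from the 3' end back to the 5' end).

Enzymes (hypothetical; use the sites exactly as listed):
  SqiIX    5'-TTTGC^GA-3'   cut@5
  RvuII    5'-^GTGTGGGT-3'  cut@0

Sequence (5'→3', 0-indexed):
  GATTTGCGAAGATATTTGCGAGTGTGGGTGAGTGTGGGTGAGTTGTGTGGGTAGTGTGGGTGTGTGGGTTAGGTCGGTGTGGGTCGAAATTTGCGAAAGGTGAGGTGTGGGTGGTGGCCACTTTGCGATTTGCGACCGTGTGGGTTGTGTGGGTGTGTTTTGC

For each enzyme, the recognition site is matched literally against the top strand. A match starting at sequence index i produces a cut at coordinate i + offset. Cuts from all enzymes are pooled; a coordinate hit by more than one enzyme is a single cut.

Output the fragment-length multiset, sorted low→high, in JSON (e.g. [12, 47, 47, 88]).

Per-enzyme occurrences:
  SqiIX (TTTGCGA, off=5): starts [2, 14, 89, 121, 128, 158] → cuts [0, 7, 19, 94, 126, 133]
  RvuII (GTGTGGGT, off=0): starts [21, 31, 44, 53, 61, 76, 104, 137, 146] → cuts [21, 31, 44, 53, 61, 76, 104, 137, 146]

Pooled cuts: [0, 7, 19, 21, 31, 44, 53, 61, 76, 94, 104, 126, 133, 137, 146]

Fragment lengths:
  0→7: 7 bp
  7→19: 12 bp
  19→21: 2 bp
  21→31: 10 bp
  31→44: 13 bp
  44→53: 9 bp
  53→61: 8 bp
  61→76: 15 bp
  76→94: 18 bp
  94→104: 10 bp
  104→126: 22 bp
  126→133: 7 bp
  133→137: 4 bp
  137→146: 9 bp
  146→0 (wrap): 163-146+0 = 17 bp

[2,4,7,7,8,9,9,10,10,12,13,15,17,18,22]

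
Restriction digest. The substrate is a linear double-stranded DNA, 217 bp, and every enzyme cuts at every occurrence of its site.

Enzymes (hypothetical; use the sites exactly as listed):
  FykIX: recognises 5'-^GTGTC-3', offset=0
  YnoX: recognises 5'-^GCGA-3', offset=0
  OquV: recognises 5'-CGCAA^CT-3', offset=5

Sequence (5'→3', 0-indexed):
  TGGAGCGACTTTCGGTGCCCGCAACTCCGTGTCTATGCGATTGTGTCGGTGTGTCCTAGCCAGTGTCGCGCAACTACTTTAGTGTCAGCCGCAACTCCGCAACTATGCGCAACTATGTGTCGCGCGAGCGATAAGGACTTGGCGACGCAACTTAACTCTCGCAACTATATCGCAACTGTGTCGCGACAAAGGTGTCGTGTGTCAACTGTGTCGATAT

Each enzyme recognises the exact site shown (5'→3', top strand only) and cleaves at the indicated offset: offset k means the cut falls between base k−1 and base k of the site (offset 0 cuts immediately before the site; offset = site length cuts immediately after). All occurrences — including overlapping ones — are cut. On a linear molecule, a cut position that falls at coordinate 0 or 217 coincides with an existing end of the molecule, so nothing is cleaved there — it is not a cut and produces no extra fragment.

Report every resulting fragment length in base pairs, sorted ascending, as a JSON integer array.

Per-enzyme occurrences:
  FykIX GTGTC/0: at [28, 42, 50, 62, 81, 116, 177, 191, 198, 207] ⇒ [28, 42, 50, 62, 81, 116, 177, 191, 198, 207]
  YnoX GCGA/0: at [4, 36, 123, 127, 141, 182] ⇒ [4, 36, 123, 127, 141, 182]
  OquV CGCAACT/5: at [19, 68, 89, 97, 107, 145, 159, 170] ⇒ [24, 73, 94, 102, 112, 150, 164, 175]

Pooled cuts: [4, 24, 28, 36, 42, 50, 62, 73, 81, 94, 102, 112, 116, 123, 127, 141, 150, 164, 175, 177, 182, 191, 198, 207]

Fragment lengths:
  [0,4): 4 bp
  [4,24): 20 bp
  [24,28): 4 bp
  [28,36): 8 bp
  [36,42): 6 bp
  [42,50): 8 bp
  [50,62): 12 bp
  [62,73): 11 bp
  [73,81): 8 bp
  [81,94): 13 bp
  [94,102): 8 bp
  [102,112): 10 bp
  [112,116): 4 bp
  [116,123): 7 bp
  [123,127): 4 bp
  [127,141): 14 bp
  [141,150): 9 bp
  [150,164): 14 bp
  [164,175): 11 bp
  [175,177): 2 bp
  [177,182): 5 bp
  [182,191): 9 bp
  [191,198): 7 bp
  [198,207): 9 bp
  [207,217): 10 bp

[2,4,4,4,4,5,6,7,7,8,8,8,8,9,9,9,10,10,11,11,12,13,14,14,20]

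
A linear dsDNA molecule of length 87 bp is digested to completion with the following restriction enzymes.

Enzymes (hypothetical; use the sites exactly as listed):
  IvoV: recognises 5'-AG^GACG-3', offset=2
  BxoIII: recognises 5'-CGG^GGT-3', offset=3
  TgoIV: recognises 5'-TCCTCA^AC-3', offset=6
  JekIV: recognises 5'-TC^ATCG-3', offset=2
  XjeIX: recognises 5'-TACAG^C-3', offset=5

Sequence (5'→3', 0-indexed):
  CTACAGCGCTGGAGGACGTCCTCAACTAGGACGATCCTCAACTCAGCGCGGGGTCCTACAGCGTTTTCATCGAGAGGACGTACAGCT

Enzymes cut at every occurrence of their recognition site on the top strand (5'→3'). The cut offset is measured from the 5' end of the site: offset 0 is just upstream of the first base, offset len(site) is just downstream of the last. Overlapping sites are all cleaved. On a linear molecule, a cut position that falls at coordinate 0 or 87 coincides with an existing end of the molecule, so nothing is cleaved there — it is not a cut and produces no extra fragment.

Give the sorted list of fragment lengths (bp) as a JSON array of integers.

[2,5,6,7,8,8,9,10,10,11,11]

Site scan:
  IvoV AGGACG/2: at [12, 27, 74] ⇒ [14, 29, 76]
  BxoIII CGGGGT/3: at [48] ⇒ [51]
  TgoIV TCCTCAAC/6: at [18, 34] ⇒ [24, 40]
  JekIV TCATCG/2: at [66] ⇒ [68]
  XjeIX TACAGC/5: at [1, 56, 80] ⇒ [6, 61, 85]

All cut coordinates (distinct, sorted): [6, 14, 24, 29, 40, 51, 61, 68, 76, 85]

Fragments:
  [0,6): 6 bp
  [6,14): 8 bp
  [14,24): 10 bp
  [24,29): 5 bp
  [29,40): 11 bp
  [40,51): 11 bp
  [51,61): 10 bp
  [61,68): 7 bp
  [68,76): 8 bp
  [76,85): 9 bp
  [85,87): 2 bp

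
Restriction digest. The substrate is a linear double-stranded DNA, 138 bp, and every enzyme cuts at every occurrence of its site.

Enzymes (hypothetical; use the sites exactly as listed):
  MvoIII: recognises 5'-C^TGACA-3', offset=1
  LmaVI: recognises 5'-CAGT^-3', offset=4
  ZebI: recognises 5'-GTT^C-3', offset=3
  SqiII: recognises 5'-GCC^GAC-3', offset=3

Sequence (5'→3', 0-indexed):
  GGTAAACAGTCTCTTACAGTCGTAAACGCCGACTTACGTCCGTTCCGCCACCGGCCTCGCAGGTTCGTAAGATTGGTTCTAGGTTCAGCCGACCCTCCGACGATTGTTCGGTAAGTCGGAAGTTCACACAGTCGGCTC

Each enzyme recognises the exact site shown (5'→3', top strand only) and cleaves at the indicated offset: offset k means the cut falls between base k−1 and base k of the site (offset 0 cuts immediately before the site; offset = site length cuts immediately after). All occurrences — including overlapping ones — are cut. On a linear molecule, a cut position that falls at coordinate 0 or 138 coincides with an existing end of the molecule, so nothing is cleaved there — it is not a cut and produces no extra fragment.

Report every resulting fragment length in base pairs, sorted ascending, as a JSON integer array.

[5,6,7,8,10,10,10,13,14,16,18,21]

Scan for sites:
  MvoIII (CTGACA, off=1): no sites
  LmaVI (CAGT, off=4): starts [6, 16, 128] → cuts [10, 20, 132]
  ZebI (GTTC, off=3): starts [41, 62, 75, 82, 105, 121] → cuts [44, 65, 78, 85, 108, 124]
  SqiII (GCCGAC, off=3): starts [27, 87] → cuts [30, 90]

Pooled cuts: [10, 20, 30, 44, 65, 78, 85, 90, 108, 124, 132]

Fragment lengths:
  [0,10): 10 bp
  [10,20): 10 bp
  [20,30): 10 bp
  [30,44): 14 bp
  [44,65): 21 bp
  [65,78): 13 bp
  [78,85): 7 bp
  [85,90): 5 bp
  [90,108): 18 bp
  [108,124): 16 bp
  [124,132): 8 bp
  [132,138): 6 bp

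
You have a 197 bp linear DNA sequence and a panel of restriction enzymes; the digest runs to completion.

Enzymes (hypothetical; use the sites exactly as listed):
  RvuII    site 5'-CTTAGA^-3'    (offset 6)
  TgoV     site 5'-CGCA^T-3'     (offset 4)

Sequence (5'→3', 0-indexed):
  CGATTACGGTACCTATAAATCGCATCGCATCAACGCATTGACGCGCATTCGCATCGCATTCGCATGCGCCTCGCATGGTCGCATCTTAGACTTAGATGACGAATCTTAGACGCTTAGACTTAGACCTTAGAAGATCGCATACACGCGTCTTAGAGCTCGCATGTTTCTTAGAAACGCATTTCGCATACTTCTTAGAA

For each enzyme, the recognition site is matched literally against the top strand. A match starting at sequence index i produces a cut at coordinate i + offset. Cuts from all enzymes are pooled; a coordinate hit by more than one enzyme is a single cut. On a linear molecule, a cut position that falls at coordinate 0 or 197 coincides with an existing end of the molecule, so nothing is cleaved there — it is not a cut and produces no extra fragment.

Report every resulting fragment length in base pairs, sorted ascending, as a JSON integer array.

[1,5,5,6,6,6,6,6,7,7,7,7,8,8,8,8,10,11,11,11,14,15,24]

Scan for sites:
  RvuII (CTTAGA, off=6): starts [84, 90, 104, 112, 118, 125, 148, 166, 190] → cuts [90, 96, 110, 118, 124, 131, 154, 172, 196]
  TgoV (CGCAT, off=4): starts [20, 25, 33, 43, 49, 54, 60, 71, 79, 135, 157, 174, 181] → cuts [24, 29, 37, 47, 53, 58, 64, 75, 83, 139, 161, 178, 185]

All cut coordinates (distinct, sorted): [24, 29, 37, 47, 53, 58, 64, 75, 83, 90, 96, 110, 118, 124, 131, 139, 154, 161, 172, 178, 185, 196]

Fragments:
  [0,24): 24 bp
  [24,29): 5 bp
  [29,37): 8 bp
  [37,47): 10 bp
  [47,53): 6 bp
  [53,58): 5 bp
  [58,64): 6 bp
  [64,75): 11 bp
  [75,83): 8 bp
  [83,90): 7 bp
  [90,96): 6 bp
  [96,110): 14 bp
  [110,118): 8 bp
  [118,124): 6 bp
  [124,131): 7 bp
  [131,139): 8 bp
  [139,154): 15 bp
  [154,161): 7 bp
  [161,172): 11 bp
  [172,178): 6 bp
  [178,185): 7 bp
  [185,196): 11 bp
  [196,197): 1 bp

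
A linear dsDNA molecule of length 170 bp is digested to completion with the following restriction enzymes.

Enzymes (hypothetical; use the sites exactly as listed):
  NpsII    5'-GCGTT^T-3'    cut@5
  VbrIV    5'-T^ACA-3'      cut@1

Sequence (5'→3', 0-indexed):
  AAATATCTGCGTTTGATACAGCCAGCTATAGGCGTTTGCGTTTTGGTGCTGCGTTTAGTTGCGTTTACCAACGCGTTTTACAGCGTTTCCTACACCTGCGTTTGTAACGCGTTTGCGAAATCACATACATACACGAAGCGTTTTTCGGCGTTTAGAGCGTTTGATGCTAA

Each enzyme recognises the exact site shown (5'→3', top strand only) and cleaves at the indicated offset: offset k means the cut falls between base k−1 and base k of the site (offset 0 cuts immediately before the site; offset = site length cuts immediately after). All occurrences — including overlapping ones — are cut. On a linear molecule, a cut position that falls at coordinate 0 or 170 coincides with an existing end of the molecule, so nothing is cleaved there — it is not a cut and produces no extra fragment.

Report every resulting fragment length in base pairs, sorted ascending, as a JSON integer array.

Scan for sites:
  NpsII GCGTTT/5: at [8, 31, 37, 50, 60, 72, 82, 97, 108, 137, 147, 156] ⇒ [13, 36, 42, 55, 65, 77, 87, 102, 113, 142, 152, 161]
  VbrIV TACA/1: at [16, 78, 90, 125, 129] ⇒ [17, 79, 91, 126, 130]

Pooled cuts: [13, 17, 36, 42, 55, 65, 77, 79, 87, 91, 102, 113, 126, 130, 142, 152, 161]

Fragment lengths:
  [0,13): 13 bp
  [13,17): 4 bp
  [17,36): 19 bp
  [36,42): 6 bp
  [42,55): 13 bp
  [55,65): 10 bp
  [65,77): 12 bp
  [77,79): 2 bp
  [79,87): 8 bp
  [87,91): 4 bp
  [91,102): 11 bp
  [102,113): 11 bp
  [113,126): 13 bp
  [126,130): 4 bp
  [130,142): 12 bp
  [142,152): 10 bp
  [152,161): 9 bp
  [161,170): 9 bp

[2,4,4,4,6,8,9,9,10,10,11,11,12,12,13,13,13,19]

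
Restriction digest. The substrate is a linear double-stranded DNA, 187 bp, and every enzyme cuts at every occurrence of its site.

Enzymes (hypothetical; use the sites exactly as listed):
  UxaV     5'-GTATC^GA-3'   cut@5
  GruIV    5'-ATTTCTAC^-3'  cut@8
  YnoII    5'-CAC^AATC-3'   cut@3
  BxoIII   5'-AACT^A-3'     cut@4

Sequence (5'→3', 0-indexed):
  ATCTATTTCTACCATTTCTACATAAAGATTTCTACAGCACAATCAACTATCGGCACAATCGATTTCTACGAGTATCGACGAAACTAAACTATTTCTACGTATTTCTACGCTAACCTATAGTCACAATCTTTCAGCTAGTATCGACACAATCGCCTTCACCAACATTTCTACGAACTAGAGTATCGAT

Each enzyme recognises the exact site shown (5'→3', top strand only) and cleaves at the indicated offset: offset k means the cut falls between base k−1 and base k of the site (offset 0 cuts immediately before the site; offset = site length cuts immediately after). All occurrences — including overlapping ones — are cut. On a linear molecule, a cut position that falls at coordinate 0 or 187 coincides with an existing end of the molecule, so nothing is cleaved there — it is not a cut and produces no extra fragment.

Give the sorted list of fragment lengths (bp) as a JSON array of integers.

[3,5,5,5,5,7,8,8,8,8,9,9,10,12,13,14,16,18,24]

Per-enzyme occurrences:
  UxaV (GTATCGA, off=5): starts [71, 137, 179] → cuts [76, 142, 184]
  GruIV (ATTTCTAC, off=8): starts [4, 13, 27, 61, 90, 100, 163] → cuts [12, 21, 35, 69, 98, 108, 171]
  YnoII (CACAATC, off=3): starts [37, 53, 121, 144] → cuts [40, 56, 124, 147]
  BxoIII (AACTA, off=4): starts [44, 81, 86, 172] → cuts [48, 85, 90, 176]

Pooled cuts: [12, 21, 35, 40, 48, 56, 69, 76, 85, 90, 98, 108, 124, 142, 147, 171, 176, 184]

Fragment lengths:
  [0,12): 12 bp
  [12,21): 9 bp
  [21,35): 14 bp
  [35,40): 5 bp
  [40,48): 8 bp
  [48,56): 8 bp
  [56,69): 13 bp
  [69,76): 7 bp
  [76,85): 9 bp
  [85,90): 5 bp
  [90,98): 8 bp
  [98,108): 10 bp
  [108,124): 16 bp
  [124,142): 18 bp
  [142,147): 5 bp
  [147,171): 24 bp
  [171,176): 5 bp
  [176,184): 8 bp
  [184,187): 3 bp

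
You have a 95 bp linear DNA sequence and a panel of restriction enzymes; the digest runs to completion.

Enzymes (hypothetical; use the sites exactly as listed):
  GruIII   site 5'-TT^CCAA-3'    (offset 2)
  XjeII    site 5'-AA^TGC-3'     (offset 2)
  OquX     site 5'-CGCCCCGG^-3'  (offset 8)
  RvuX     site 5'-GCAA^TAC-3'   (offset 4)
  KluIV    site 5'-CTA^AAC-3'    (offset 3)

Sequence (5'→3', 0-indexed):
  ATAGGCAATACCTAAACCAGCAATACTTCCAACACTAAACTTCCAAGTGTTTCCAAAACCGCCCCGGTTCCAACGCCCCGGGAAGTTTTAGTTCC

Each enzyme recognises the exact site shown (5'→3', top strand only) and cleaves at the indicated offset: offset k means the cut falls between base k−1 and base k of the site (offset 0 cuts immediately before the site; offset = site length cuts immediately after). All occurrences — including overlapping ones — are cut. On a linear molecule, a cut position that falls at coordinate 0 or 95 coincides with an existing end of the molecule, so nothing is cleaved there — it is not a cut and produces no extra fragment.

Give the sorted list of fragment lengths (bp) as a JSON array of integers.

[2,5,5,6,8,9,9,10,12,14,15]

Scan for sites:
  GruIII (TTCCAA, off=2): starts [26, 40, 50, 67] → cuts [28, 42, 52, 69]
  XjeII (AATGC, off=2): no sites
  OquX (CGCCCCGG, off=8): starts [59, 73] → cuts [67, 81]
  RvuX (GCAATAC, off=4): starts [4, 19] → cuts [8, 23]
  KluIV (CTAAAC, off=3): starts [11, 34] → cuts [14, 37]

Pooled cuts: [8, 14, 23, 28, 37, 42, 52, 67, 69, 81]

Fragments:
  [0,8): 8 bp
  [8,14): 6 bp
  [14,23): 9 bp
  [23,28): 5 bp
  [28,37): 9 bp
  [37,42): 5 bp
  [42,52): 10 bp
  [52,67): 15 bp
  [67,69): 2 bp
  [69,81): 12 bp
  [81,95): 14 bp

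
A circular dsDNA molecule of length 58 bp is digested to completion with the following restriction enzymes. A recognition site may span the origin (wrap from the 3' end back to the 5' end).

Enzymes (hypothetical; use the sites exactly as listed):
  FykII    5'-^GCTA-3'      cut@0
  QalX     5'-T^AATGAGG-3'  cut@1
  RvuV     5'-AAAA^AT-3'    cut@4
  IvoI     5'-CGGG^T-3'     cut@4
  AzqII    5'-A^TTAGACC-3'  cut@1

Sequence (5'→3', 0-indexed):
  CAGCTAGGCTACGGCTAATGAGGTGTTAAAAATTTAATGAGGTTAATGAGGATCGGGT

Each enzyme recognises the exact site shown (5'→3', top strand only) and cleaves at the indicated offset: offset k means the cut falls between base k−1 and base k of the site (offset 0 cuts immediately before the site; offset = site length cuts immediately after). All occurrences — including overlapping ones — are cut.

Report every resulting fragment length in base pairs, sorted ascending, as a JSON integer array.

[3,3,4,5,6,9,13,15]

Site scan:
  FykII GCTA/0: at [2, 7, 13] ⇒ [2, 7, 13]
  QalX TAATGAGG/1: at [15, 34, 43] ⇒ [16, 35, 44]
  RvuV AAAAAT/4: at [27] ⇒ [31]
  IvoI CGGGT/4: at [53] ⇒ [57]
  AzqII (ATTAGACC, off=1): no sites

Pooled cuts: [2, 7, 13, 16, 31, 35, 44, 57]

Fragments:
  2→7: 5 bp
  7→13: 6 bp
  13→16: 3 bp
  16→31: 15 bp
  31→35: 4 bp
  35→44: 9 bp
  44→57: 13 bp
  57→2 (wrap): 58-57+2 = 3 bp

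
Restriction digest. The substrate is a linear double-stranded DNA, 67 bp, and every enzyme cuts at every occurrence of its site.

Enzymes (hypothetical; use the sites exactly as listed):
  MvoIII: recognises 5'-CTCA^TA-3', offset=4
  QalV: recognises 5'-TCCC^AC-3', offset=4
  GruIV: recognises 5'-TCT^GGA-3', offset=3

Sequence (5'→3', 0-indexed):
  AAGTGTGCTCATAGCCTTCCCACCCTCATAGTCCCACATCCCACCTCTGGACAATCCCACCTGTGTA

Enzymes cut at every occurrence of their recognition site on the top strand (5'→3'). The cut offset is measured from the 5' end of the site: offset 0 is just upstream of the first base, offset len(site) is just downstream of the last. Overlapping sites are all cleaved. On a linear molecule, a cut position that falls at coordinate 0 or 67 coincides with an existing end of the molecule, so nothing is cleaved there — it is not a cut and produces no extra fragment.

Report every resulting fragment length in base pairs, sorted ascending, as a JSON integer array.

[6,7,7,7,9,10,10,11]

Site scan:
  MvoIII (CTCATA, off=4): starts [7, 24] → cuts [11, 28]
  QalV (TCCCAC, off=4): starts [17, 31, 38, 54] → cuts [21, 35, 42, 58]
  GruIV (TCTGGA, off=3): starts [45] → cuts [48]

All cut coordinates (distinct, sorted): [11, 21, 28, 35, 42, 48, 58]

Fragment lengths:
  [0,11): 11 bp
  [11,21): 10 bp
  [21,28): 7 bp
  [28,35): 7 bp
  [35,42): 7 bp
  [42,48): 6 bp
  [48,58): 10 bp
  [58,67): 9 bp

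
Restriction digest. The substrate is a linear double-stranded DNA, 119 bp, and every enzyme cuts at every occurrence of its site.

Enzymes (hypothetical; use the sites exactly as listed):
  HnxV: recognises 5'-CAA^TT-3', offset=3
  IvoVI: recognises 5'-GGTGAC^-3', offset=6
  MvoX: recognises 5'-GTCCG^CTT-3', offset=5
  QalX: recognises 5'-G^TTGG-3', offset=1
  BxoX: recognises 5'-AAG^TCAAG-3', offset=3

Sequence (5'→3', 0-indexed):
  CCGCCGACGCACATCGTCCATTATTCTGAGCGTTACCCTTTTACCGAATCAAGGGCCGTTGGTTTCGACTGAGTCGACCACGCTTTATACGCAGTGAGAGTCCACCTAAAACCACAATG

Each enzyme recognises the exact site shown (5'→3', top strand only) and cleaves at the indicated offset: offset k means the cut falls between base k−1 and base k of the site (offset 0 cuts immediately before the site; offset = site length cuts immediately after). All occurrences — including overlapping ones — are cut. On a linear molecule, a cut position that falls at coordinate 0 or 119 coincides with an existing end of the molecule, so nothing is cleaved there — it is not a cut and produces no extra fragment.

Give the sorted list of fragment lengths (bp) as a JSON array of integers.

Site scan:
  HnxV (CAATT, off=3): no sites
  IvoVI (GGTGAC, off=6): no sites
  MvoX (GTCCGCTT, off=5): no sites
  QalX GTTGG/1: at [57] ⇒ [58]
  BxoX (AAGTCAAG, off=3): no sites

Pooled cuts: [58]

Fragments:
  [0,58): 58 bp
  [58,119): 61 bp

[58,61]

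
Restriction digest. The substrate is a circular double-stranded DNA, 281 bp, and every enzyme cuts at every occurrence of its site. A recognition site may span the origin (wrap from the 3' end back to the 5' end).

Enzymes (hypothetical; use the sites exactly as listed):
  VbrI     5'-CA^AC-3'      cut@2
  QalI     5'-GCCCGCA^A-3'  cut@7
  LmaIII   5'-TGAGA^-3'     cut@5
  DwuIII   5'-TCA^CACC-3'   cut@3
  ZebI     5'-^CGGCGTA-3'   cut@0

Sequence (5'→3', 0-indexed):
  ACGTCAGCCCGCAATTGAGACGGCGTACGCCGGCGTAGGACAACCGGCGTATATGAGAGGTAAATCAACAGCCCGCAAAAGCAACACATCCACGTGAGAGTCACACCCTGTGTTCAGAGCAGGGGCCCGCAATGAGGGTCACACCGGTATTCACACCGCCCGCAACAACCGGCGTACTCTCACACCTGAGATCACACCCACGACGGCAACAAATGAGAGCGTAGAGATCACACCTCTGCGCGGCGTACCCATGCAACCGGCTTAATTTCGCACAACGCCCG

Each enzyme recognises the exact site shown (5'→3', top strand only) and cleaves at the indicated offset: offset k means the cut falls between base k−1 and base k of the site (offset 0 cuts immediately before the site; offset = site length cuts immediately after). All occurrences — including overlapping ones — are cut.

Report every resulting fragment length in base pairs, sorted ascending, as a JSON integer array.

[2,2,3,3,4,6,7,9,9,10,10,10,10,10,11,12,12,12,13,14,14,15,16,19,20,28]

Per-enzyme occurrences:
  VbrI CAAC/2: at [40, 65, 81, 162, 165, 206, 253, 272] ⇒ [42, 67, 83, 164, 167, 208, 255, 274]
  QalI GCCCGCAA/7: at [6, 70, 124, 157] ⇒ [13, 77, 131, 164]
  LmaIII TGAGA/5: at [15, 53, 94, 186, 213] ⇒ [20, 58, 99, 191, 218]
  DwuIII TCACACC/3: at [100, 138, 150, 179, 191, 227] ⇒ [103, 141, 153, 182, 194, 230]
  ZebI CGGCGTA/0: at [20, 30, 44, 169, 240] ⇒ [20, 30, 44, 169, 240]

Pooled cuts: [13, 20, 30, 42, 44, 58, 67, 77, 83, 99, 103, 131, 141, 153, 164, 167, 169, 182, 191, 194, 208, 218, 230, 240, 255, 274]

Fragments:
  13→20: 7 bp
  20→30: 10 bp
  30→42: 12 bp
  42→44: 2 bp
  44→58: 14 bp
  58→67: 9 bp
  67→77: 10 bp
  77→83: 6 bp
  83→99: 16 bp
  99→103: 4 bp
  103→131: 28 bp
  131→141: 10 bp
  141→153: 12 bp
  153→164: 11 bp
  164→167: 3 bp
  167→169: 2 bp
  169→182: 13 bp
  182→191: 9 bp
  191→194: 3 bp
  194→208: 14 bp
  208→218: 10 bp
  218→230: 12 bp
  230→240: 10 bp
  240→255: 15 bp
  255→274: 19 bp
  274→13 (wrap): 281-274+13 = 20 bp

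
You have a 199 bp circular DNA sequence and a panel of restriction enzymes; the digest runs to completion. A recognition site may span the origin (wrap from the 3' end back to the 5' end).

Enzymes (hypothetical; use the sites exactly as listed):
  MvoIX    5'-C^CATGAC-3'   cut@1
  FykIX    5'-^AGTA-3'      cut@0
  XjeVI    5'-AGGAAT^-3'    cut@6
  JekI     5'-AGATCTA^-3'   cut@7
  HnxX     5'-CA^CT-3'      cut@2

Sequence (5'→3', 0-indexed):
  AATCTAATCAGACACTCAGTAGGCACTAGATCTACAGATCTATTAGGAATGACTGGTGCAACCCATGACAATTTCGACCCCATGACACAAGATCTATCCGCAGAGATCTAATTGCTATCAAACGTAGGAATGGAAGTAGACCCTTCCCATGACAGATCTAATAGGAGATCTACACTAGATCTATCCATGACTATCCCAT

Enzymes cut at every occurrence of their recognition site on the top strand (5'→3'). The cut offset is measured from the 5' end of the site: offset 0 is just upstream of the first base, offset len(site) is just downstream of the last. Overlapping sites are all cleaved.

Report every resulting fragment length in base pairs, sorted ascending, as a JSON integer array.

[2,2,3,3,8,8,8,9,9,12,13,13,13,14,16,17,21,28]

Per-enzyme occurrences:
  MvoIX CCATGAC/1: at [62, 79, 146, 184] ⇒ [63, 80, 147, 185]
  FykIX AGTA/0: at [17, 134] ⇒ [17, 134]
  XjeVI AGGAAT/6: at [44, 125] ⇒ [50, 131]
  JekI AGATCTA/7: at [27, 35, 89, 103, 153, 165, 176] ⇒ [34, 42, 96, 110, 160, 172, 183]
  HnxX CACT/2: at [12, 23, 172] ⇒ [14, 25, 174]

Pooled cuts: [14, 17, 25, 34, 42, 50, 63, 80, 96, 110, 131, 134, 147, 160, 172, 174, 183, 185]

Fragment lengths:
  14→17: 3 bp
  17→25: 8 bp
  25→34: 9 bp
  34→42: 8 bp
  42→50: 8 bp
  50→63: 13 bp
  63→80: 17 bp
  80→96: 16 bp
  96→110: 14 bp
  110→131: 21 bp
  131→134: 3 bp
  134→147: 13 bp
  147→160: 13 bp
  160→172: 12 bp
  172→174: 2 bp
  174→183: 9 bp
  183→185: 2 bp
  185→14 (wrap): 199-185+14 = 28 bp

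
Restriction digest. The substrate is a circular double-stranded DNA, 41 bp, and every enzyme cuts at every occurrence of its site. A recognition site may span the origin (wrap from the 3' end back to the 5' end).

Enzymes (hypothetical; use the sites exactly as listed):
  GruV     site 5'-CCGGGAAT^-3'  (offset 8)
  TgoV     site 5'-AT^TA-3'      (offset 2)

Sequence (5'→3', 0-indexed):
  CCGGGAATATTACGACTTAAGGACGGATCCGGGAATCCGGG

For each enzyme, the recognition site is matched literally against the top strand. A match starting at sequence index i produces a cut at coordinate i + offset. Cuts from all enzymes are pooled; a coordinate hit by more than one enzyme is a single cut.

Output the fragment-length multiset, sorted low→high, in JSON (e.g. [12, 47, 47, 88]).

[2,13,26]

Site scan:
  GruV CCGGGAAT/8: at [0, 28] ⇒ [8, 36]
  TgoV ATTA/2: at [8] ⇒ [10]

All cut coordinates (distinct, sorted): [8, 10, 36]

Fragments:
  8→10: 2 bp
  10→36: 26 bp
  36→8 (wrap): 41-36+8 = 13 bp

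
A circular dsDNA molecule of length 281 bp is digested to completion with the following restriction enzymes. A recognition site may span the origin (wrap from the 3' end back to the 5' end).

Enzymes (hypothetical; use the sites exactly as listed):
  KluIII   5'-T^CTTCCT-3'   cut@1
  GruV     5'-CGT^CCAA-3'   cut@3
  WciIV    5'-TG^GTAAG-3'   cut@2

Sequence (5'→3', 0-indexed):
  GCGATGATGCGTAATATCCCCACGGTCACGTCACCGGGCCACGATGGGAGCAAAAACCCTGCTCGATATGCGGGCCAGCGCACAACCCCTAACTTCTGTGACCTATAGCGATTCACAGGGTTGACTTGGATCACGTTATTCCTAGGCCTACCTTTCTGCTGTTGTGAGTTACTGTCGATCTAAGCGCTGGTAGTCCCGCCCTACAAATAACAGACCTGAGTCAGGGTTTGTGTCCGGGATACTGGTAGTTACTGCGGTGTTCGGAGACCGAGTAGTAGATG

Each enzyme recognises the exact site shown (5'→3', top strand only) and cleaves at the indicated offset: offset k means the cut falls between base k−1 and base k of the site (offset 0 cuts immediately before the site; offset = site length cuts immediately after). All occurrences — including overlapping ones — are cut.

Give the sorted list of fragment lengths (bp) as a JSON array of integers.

[281]

Per-enzyme occurrences:
  KluIII (TCTTCCT, off=1): no sites
  GruV (CGTCCAA, off=3): no sites
  WciIV (TGGTAAG, off=2): no sites

All cut coordinates (distinct, sorted): ∅

Fragments:
  no cuts → one circular fragment of 281 bp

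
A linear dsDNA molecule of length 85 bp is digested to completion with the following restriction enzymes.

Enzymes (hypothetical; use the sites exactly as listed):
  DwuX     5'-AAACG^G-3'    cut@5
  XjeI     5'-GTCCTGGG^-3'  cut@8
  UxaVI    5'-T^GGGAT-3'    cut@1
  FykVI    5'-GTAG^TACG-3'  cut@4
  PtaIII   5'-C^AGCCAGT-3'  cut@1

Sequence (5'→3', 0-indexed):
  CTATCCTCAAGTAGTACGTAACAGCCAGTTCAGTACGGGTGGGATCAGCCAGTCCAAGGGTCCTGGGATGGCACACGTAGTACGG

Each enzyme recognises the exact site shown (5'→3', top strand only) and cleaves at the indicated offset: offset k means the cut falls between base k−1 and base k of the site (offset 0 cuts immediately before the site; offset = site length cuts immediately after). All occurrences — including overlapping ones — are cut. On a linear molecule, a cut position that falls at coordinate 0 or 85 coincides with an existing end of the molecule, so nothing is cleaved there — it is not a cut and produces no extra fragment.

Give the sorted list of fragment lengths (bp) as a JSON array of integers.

[3,5,6,8,13,14,18,18]

Scan for sites:
  DwuX (AAACGG, off=5): no sites
  XjeI (GTCCTGGG, off=8): starts [59] → cuts [67]
  UxaVI (TGGGAT, off=1): starts [39, 63] → cuts [40, 64]
  FykVI (GTAGTACG, off=4): starts [10, 76] → cuts [14, 80]
  PtaIII (CAGCCAGT, off=1): starts [21, 45] → cuts [22, 46]

All cut coordinates (distinct, sorted): [14, 22, 40, 46, 64, 67, 80]

Fragments:
  [0,14): 14 bp
  [14,22): 8 bp
  [22,40): 18 bp
  [40,46): 6 bp
  [46,64): 18 bp
  [64,67): 3 bp
  [67,80): 13 bp
  [80,85): 5 bp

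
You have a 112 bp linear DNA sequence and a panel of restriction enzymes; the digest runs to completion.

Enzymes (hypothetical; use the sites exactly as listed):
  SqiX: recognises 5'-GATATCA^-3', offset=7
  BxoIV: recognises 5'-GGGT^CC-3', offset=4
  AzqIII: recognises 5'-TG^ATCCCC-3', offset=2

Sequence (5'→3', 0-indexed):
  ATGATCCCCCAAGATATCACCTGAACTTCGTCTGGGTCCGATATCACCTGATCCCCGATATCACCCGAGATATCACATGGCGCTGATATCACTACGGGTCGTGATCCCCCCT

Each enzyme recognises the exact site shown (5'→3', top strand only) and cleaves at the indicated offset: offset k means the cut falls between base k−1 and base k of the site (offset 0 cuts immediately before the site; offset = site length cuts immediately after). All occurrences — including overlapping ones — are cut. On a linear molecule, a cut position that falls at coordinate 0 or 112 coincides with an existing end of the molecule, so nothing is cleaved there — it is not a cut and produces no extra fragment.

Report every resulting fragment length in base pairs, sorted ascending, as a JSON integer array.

[3,4,9,9,12,12,13,16,16,18]

Scan for sites:
  SqiX (GATATCA, off=7): starts [12, 39, 56, 68, 84] → cuts [19, 46, 63, 75, 91]
  BxoIV (GGGTCC, off=4): starts [33] → cuts [37]
  AzqIII (TGATCCCC, off=2): starts [1, 48, 101] → cuts [3, 50, 103]

Pooled cuts: [3, 19, 37, 46, 50, 63, 75, 91, 103]

Fragment lengths:
  [0,3): 3 bp
  [3,19): 16 bp
  [19,37): 18 bp
  [37,46): 9 bp
  [46,50): 4 bp
  [50,63): 13 bp
  [63,75): 12 bp
  [75,91): 16 bp
  [91,103): 12 bp
  [103,112): 9 bp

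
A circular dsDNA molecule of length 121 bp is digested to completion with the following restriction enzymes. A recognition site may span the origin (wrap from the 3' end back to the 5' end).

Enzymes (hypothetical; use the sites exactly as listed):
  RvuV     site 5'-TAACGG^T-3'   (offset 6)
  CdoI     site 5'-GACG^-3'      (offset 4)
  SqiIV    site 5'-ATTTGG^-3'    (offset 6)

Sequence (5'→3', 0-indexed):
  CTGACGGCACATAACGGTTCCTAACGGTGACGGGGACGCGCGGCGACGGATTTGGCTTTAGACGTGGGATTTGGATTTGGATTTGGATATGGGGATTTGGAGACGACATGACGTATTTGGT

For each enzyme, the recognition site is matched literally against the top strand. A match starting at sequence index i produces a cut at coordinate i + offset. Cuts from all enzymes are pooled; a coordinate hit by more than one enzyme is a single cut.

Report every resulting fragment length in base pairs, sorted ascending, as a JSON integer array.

Per-enzyme occurrences:
  RvuV TAACGGT/6: at [11, 21] ⇒ [17, 27]
  CdoI GACG/4: at [2, 28, 34, 44, 60, 101, 109] ⇒ [6, 32, 38, 48, 64, 105, 113]
  SqiIV ATTTGG/6: at [49, 68, 74, 80, 94, 114] ⇒ [55, 74, 80, 86, 100, 120]

All cut coordinates (distinct, sorted): [6, 17, 27, 32, 38, 48, 55, 64, 74, 80, 86, 100, 105, 113, 120]

Fragment lengths:
  6→17: 11 bp
  17→27: 10 bp
  27→32: 5 bp
  32→38: 6 bp
  38→48: 10 bp
  48→55: 7 bp
  55→64: 9 bp
  64→74: 10 bp
  74→80: 6 bp
  80→86: 6 bp
  86→100: 14 bp
  100→105: 5 bp
  105→113: 8 bp
  113→120: 7 bp
  120→6 (wrap): 121-120+6 = 7 bp

[5,5,6,6,6,7,7,7,8,9,10,10,10,11,14]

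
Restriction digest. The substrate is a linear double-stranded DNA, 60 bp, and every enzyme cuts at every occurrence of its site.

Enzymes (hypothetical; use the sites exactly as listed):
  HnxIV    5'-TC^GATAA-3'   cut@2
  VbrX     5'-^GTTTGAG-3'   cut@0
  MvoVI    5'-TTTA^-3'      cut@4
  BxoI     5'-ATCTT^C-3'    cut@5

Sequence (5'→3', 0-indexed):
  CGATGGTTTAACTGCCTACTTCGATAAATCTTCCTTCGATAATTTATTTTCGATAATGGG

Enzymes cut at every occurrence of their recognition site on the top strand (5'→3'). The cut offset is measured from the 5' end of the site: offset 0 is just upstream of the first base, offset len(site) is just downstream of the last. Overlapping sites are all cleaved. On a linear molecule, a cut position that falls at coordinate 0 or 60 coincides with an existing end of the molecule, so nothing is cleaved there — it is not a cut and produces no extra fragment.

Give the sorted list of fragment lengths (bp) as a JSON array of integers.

Per-enzyme occurrences:
  HnxIV TCGATAA/2: at [20, 35, 49] ⇒ [22, 37, 51]
  VbrX (GTTTGAG, off=0): no sites
  MvoVI TTTA/4: at [6, 42] ⇒ [10, 46]
  BxoI ATCTTC/5: at [27] ⇒ [32]

All cut coordinates (distinct, sorted): [10, 22, 32, 37, 46, 51]

Fragments:
  [0,10): 10 bp
  [10,22): 12 bp
  [22,32): 10 bp
  [32,37): 5 bp
  [37,46): 9 bp
  [46,51): 5 bp
  [51,60): 9 bp

[5,5,9,9,10,10,12]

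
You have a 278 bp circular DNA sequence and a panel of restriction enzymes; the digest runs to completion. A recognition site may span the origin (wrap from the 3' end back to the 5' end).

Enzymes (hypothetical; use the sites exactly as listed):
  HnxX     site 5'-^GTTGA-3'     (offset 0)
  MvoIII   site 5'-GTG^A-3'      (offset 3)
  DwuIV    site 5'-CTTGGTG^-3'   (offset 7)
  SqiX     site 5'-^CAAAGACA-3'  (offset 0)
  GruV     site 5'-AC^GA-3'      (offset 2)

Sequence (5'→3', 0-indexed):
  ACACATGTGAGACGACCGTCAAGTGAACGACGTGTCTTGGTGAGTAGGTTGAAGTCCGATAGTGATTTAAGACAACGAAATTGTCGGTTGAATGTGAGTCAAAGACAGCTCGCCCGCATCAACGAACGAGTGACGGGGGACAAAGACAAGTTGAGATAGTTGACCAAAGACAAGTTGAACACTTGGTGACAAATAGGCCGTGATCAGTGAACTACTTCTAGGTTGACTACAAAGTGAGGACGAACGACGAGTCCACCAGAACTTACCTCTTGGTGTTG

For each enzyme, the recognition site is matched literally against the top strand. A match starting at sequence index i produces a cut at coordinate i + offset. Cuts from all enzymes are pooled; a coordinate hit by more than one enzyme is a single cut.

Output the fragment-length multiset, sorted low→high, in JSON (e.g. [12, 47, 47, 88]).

[1,3,3,3,4,4,4,5,5,5,6,7,8,9,9,9,10,10,12,12,12,12,14,14,15,15,17,24,26]

Site scan:
  HnxX (GTTGA, off=0): starts [47, 86, 149, 158, 173, 221, 274] → cuts [47, 86, 149, 158, 173, 221, 274]
  MvoIII (GTGA, off=3): starts [6, 22, 39, 61, 93, 129, 185, 199, 206, 233] → cuts [9, 25, 42, 64, 96, 132, 188, 202, 209, 236]
  DwuIV (CTTGGTG, off=7): starts [35, 181, 268] → cuts [42, 188, 275]
  SqiX (CAAAGACA, off=0): starts [99, 140, 164] → cuts [99, 140, 164]
  GruV (ACGA, off=2): starts [11, 26, 74, 121, 125, 239, 243, 246] → cuts [13, 28, 76, 123, 127, 241, 245, 248]

All cut coordinates (distinct, sorted): [9, 13, 25, 28, 42, 47, 64, 76, 86, 96, 99, 123, 127, 132, 140, 149, 158, 164, 173, 188, 202, 209, 221, 236, 241, 245, 248, 274, 275]

Fragments:
  9→13: 4 bp
  13→25: 12 bp
  25→28: 3 bp
  28→42: 14 bp
  42→47: 5 bp
  47→64: 17 bp
  64→76: 12 bp
  76→86: 10 bp
  86→96: 10 bp
  96→99: 3 bp
  99→123: 24 bp
  123→127: 4 bp
  127→132: 5 bp
  132→140: 8 bp
  140→149: 9 bp
  149→158: 9 bp
  158→164: 6 bp
  164→173: 9 bp
  173→188: 15 bp
  188→202: 14 bp
  202→209: 7 bp
  209→221: 12 bp
  221→236: 15 bp
  236→241: 5 bp
  241→245: 4 bp
  245→248: 3 bp
  248→274: 26 bp
  274→275: 1 bp
  275→9 (wrap): 278-275+9 = 12 bp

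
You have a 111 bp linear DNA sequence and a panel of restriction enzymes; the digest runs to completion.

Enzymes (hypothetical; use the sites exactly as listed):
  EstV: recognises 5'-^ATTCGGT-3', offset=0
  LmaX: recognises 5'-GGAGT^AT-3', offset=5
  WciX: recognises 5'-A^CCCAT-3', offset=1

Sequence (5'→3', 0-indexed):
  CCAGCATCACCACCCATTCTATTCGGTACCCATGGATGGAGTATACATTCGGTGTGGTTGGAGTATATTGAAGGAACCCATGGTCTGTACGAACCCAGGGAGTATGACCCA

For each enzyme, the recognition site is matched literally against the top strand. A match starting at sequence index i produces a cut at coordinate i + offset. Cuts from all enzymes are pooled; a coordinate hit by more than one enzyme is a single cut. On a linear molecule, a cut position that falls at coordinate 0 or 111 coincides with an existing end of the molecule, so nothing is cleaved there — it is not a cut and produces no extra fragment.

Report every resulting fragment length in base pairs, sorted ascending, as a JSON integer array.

[4,8,8,8,12,12,14,18,27]

Site scan:
  EstV (ATTCGGT, off=0): starts [20, 46] → cuts [20, 46]
  LmaX (GGAGTAT, off=5): starts [37, 59, 98] → cuts [42, 64, 103]
  WciX (ACCCAT, off=1): starts [11, 27, 75] → cuts [12, 28, 76]

Pooled cuts: [12, 20, 28, 42, 46, 64, 76, 103]

Fragment lengths:
  [0,12): 12 bp
  [12,20): 8 bp
  [20,28): 8 bp
  [28,42): 14 bp
  [42,46): 4 bp
  [46,64): 18 bp
  [64,76): 12 bp
  [76,103): 27 bp
  [103,111): 8 bp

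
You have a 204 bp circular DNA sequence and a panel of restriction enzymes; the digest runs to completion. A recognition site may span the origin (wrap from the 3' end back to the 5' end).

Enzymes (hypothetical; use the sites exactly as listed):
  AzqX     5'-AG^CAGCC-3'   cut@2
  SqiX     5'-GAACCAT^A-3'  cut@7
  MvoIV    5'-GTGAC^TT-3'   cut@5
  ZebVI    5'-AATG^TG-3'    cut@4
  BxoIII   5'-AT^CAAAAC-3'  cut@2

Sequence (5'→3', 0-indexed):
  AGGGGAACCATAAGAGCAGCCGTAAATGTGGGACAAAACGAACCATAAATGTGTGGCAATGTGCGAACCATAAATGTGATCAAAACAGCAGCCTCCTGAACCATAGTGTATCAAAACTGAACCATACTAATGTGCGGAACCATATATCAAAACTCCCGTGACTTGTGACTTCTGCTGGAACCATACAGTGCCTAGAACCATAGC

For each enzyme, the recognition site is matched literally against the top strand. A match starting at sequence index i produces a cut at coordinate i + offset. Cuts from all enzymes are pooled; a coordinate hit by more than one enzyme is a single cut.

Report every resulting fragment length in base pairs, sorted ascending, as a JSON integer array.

[4,4,5,5,5,7,7,7,8,10,10,11,12,14,14,15,15,16,17,18]

Per-enzyme occurrences:
  AzqX AGCAGCC/2: at [14, 86] ⇒ [16, 88]
  SqiX GAACCATA/7: at [4, 39, 64, 97, 118, 136, 177, 194] ⇒ [11, 46, 71, 104, 125, 143, 184, 201]
  MvoIV GTGACTT/5: at [157, 164] ⇒ [162, 169]
  ZebVI AATGTG/4: at [24, 47, 57, 72, 128] ⇒ [28, 51, 61, 76, 132]
  BxoIII ATCAAAAC/2: at [78, 109, 145] ⇒ [80, 111, 147]

Pooled cuts: [11, 16, 28, 46, 51, 61, 71, 76, 80, 88, 104, 111, 125, 132, 143, 147, 162, 169, 184, 201]

Fragments:
  11→16: 5 bp
  16→28: 12 bp
  28→46: 18 bp
  46→51: 5 bp
  51→61: 10 bp
  61→71: 10 bp
  71→76: 5 bp
  76→80: 4 bp
  80→88: 8 bp
  88→104: 16 bp
  104→111: 7 bp
  111→125: 14 bp
  125→132: 7 bp
  132→143: 11 bp
  143→147: 4 bp
  147→162: 15 bp
  162→169: 7 bp
  169→184: 15 bp
  184→201: 17 bp
  201→11 (wrap): 204-201+11 = 14 bp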